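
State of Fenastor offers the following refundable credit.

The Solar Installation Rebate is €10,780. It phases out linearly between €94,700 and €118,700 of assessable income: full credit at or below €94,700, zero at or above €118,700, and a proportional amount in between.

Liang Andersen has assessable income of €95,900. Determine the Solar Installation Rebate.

Solar Installation Rebate: €95,900 is €1,200 into a €24,000 phase-out range, leaving 22,800/24,000 of the credit: €10,780 × 22,800/24,000 = €10,241.

€10,241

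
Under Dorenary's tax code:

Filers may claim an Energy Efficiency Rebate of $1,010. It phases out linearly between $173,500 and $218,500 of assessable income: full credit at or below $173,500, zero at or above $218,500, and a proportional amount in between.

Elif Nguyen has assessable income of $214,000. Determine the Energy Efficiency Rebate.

Energy Efficiency Rebate: $214,000 is $40,500 into a $45,000 phase-out range, leaving 4,500/45,000 of the credit: $1,010 × 4,500/45,000 = $101.

$101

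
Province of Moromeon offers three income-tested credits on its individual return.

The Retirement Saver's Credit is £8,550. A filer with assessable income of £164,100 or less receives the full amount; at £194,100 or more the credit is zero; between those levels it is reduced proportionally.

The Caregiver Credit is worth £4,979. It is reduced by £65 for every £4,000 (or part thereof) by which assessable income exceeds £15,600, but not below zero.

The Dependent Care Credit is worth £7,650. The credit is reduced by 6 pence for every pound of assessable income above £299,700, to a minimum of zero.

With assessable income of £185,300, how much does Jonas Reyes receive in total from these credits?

Retirement Saver's Credit: £185,300 is £21,200 into a £30,000 phase-out range, leaving 8,800/30,000 of the credit: £8,550 × 8,800/30,000 = £2,508.
Caregiver Credit: income exceeds £15,600 by £169,700, which is 43 full-or-partial £4,000 increments; reduction = 43 × £65 = £2,795, leaving £2,184.
Dependent Care Credit: £185,300 is at or below the £299,700 threshold, so the full £7,650 applies.
Total: £2,508 + £2,184 + £7,650 = £12,342.

£12,342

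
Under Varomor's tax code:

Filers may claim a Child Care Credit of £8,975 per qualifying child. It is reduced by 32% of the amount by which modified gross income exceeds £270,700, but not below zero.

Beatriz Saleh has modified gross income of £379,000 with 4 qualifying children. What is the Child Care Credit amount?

£1,244

Child Care Credit: base = 4 × £8,975 = £35,900. 32% of the £108,300 excess over £270,700 is £34,656; credit = £35,900 − £34,656 = £1,244.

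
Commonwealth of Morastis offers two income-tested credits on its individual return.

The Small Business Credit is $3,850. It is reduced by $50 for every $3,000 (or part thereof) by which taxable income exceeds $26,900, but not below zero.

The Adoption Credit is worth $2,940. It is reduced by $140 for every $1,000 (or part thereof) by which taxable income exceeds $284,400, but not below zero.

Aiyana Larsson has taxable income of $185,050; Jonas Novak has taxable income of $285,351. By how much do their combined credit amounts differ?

Aiyana ($185,050): Small Business Credit: income exceeds $26,900 by $158,150, which is 53 full-or-partial $3,000 increments; reduction = 53 × $50 = $2,650, leaving $1,200. Adoption Credit: $185,050 is at or below the $284,400 threshold, so the full $2,940 applies. total $1,200 + $2,940 = $4,140
Jonas ($285,351): Small Business Credit: income exceeds $26,900 by $258,451 → 87 increments × $50 = $4,350 ≥ base, so the credit is $0. Adoption Credit: income exceeds $284,400 by $951, which is 1 full-or-partial $1,000 increment; reduction = 1 × $140 = $140, leaving $2,800. total $0 + $2,800 = $2,800
Difference: |$4,140 − $2,800| = $1,340.

$1,340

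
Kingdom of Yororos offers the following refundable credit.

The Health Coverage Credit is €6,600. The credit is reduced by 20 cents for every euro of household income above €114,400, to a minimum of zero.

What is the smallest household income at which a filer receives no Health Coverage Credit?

The credit falls by 20% of each euro above €114,400, so it reaches zero when the excess is €6,600 / 20% = €33,000: income = €114,400 + €33,000 = €147,400.

€147,400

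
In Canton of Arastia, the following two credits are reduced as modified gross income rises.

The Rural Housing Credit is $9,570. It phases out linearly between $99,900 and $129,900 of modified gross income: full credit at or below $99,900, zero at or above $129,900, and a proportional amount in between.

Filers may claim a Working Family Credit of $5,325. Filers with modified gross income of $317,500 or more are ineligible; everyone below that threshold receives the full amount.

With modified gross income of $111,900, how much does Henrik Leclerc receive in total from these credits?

$11,067

Rural Housing Credit: $111,900 is $12,000 into a $30,000 phase-out range, leaving 18,000/30,000 of the credit: $9,570 × 18,000/30,000 = $5,742.
Working Family Credit: $111,900 is below the $317,500 cutoff, so the full $5,325 applies.
Total: $5,742 + $5,325 = $11,067.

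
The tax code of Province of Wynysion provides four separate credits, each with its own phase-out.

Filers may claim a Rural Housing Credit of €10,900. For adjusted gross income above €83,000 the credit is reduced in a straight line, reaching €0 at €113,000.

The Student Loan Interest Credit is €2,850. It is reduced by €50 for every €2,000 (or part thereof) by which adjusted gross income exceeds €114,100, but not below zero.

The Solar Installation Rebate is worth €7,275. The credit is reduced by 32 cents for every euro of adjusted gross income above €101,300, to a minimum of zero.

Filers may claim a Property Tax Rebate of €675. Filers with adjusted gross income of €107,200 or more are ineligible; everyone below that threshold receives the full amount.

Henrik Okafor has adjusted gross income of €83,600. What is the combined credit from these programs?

Rural Housing Credit: €83,600 is €600 into a €30,000 phase-out range, leaving 29,400/30,000 of the credit: €10,900 × 29,400/30,000 = €10,682.
Student Loan Interest Credit: €83,600 is at or below the €114,100 threshold, so the full €2,850 applies.
Solar Installation Rebate: €83,600 is at or below the €101,300 threshold, so the full €7,275 applies.
Property Tax Rebate: €83,600 is below the €107,200 cutoff, so the full €675 applies.
Total: €10,682 + €2,850 + €7,275 + €675 = €21,482.

€21,482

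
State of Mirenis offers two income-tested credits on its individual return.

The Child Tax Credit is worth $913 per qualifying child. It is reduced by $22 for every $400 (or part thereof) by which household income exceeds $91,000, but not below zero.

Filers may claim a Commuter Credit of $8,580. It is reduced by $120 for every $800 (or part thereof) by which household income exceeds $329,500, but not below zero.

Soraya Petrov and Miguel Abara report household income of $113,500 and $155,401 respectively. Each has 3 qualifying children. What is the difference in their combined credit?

Soraya ($113,500): Child Tax Credit: base = 3 × $913 = $2,739. income exceeds $91,000 by $22,500, which is 57 full-or-partial $400 increments; reduction = 57 × $22 = $1,254, leaving $1,485. Commuter Credit: $113,500 is at or below the $329,500 threshold, so the full $8,580 applies. total $1,485 + $8,580 = $10,065
Miguel ($155,401): Child Tax Credit: base = 3 × $913 = $2,739. income exceeds $91,000 by $64,401 → 162 increments × $22 = $3,564 ≥ base, so the credit is $0. Commuter Credit: $155,401 is at or below the $329,500 threshold, so the full $8,580 applies. total $0 + $8,580 = $8,580
Difference: |$10,065 − $8,580| = $1,485.

$1,485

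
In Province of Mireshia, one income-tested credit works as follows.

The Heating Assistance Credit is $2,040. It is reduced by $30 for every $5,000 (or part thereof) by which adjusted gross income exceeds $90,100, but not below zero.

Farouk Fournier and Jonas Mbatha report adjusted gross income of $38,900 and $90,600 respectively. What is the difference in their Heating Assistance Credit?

Farouk ($38,900): Heating Assistance Credit: $38,900 is at or below the $90,100 threshold, so the full $2,040 applies.
Jonas ($90,600): Heating Assistance Credit: income exceeds $90,100 by $500, which is 1 full-or-partial $5,000 increment; reduction = 1 × $30 = $30, leaving $2,010.
Difference: |$2,040 − $2,010| = $30.

$30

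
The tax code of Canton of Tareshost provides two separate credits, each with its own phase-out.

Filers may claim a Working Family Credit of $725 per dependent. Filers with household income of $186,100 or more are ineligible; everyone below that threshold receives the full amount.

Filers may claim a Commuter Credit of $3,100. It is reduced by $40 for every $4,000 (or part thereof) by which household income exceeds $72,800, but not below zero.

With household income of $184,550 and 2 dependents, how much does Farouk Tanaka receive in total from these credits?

$3,430

Working Family Credit: base = 2 × $725 = $1,450. $184,550 is below the $186,100 cutoff, so the full $1,450 applies.
Commuter Credit: income exceeds $72,800 by $111,750, which is 28 full-or-partial $4,000 increments; reduction = 28 × $40 = $1,120, leaving $1,980.
Total: $1,450 + $1,980 = $3,430.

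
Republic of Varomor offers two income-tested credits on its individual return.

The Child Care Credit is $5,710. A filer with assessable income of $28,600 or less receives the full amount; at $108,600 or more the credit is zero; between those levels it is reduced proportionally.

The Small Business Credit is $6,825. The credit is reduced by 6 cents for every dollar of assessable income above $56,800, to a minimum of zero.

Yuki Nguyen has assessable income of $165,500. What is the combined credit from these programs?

$303

Child Care Credit: $165,500 is at or above $108,600, so the credit is $0.
Small Business Credit: 6% of the $108,700 excess over $56,800 is $6,522; credit = $6,825 − $6,522 = $303.
Total: $0 + $303 = $303.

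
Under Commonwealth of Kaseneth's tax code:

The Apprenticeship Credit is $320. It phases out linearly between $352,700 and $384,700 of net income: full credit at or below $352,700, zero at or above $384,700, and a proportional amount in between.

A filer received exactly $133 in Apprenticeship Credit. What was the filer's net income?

$371,400

$133 is 133/320 of the full $320, so 187/320 of the $32,000 range has been used: income = $352,700 + $32,000 × 187/320 = $371,400.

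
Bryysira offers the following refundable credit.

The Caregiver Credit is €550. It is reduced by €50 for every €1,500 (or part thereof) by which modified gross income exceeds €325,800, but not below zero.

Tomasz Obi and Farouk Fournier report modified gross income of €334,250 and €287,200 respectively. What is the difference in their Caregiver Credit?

Tomasz (€334,250): Caregiver Credit: income exceeds €325,800 by €8,450, which is 6 full-or-partial €1,500 increments; reduction = 6 × €50 = €300, leaving €250.
Farouk (€287,200): Caregiver Credit: €287,200 is at or below the €325,800 threshold, so the full €550 applies.
Difference: |€250 − €550| = €300.

€300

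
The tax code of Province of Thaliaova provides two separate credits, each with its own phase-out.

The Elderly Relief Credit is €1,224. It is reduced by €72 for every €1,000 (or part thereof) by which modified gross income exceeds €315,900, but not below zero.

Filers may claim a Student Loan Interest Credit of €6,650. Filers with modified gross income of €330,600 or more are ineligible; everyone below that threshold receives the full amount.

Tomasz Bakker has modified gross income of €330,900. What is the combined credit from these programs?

Elderly Relief Credit: income exceeds €315,900 by €15,000, which is 15 full-or-partial €1,000 increments; reduction = 15 × €72 = €1,080, leaving €144.
Student Loan Interest Credit: €330,900 meets or exceeds the €330,600 cutoff, so the credit is €0.
Total: €144 + €0 = €144.

€144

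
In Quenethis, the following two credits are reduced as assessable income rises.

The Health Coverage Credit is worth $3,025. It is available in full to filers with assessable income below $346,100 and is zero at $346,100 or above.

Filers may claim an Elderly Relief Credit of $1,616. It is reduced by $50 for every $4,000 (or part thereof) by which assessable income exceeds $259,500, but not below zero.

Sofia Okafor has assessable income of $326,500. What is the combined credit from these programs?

$3,791

Health Coverage Credit: $326,500 is below the $346,100 cutoff, so the full $3,025 applies.
Elderly Relief Credit: income exceeds $259,500 by $67,000, which is 17 full-or-partial $4,000 increments; reduction = 17 × $50 = $850, leaving $766.
Total: $3,025 + $766 = $3,791.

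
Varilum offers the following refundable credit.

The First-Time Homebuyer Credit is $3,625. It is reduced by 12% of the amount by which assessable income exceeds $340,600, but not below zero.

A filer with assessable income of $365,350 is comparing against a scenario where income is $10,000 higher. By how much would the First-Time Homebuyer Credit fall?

$655

At $365,350 — 12% of the $24,750 excess over $340,600 is $2,970; credit = $3,625 − $2,970 = $655.
At $375,350 — 12% of the $34,750 excess over $340,600 is $4,170 ≥ base, so the credit is $0.
Lost: $655 − $0 = $655.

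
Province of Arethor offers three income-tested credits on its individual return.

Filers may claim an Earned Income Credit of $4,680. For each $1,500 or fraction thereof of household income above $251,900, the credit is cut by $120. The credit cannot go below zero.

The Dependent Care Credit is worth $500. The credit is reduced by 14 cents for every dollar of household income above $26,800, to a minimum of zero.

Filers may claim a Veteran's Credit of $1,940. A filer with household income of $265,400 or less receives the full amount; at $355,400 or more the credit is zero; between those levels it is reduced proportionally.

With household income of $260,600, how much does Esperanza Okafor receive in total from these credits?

$5,900

Earned Income Credit: income exceeds $251,900 by $8,700, which is 6 full-or-partial $1,500 increments; reduction = 6 × $120 = $720, leaving $3,960.
Dependent Care Credit: 14% of the $233,800 excess over $26,800 is $32,732 ≥ base, so the credit is $0.
Veteran's Credit: $260,600 is at or below the $265,400 threshold, so the full $1,940 applies.
Total: $3,960 + $0 + $1,940 = $5,900.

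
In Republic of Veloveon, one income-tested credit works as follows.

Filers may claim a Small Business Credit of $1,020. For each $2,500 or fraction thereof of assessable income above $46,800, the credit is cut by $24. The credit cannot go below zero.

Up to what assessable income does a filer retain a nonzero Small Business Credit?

$151,800

After 42 increments the reduction is 42 × $24 = $1,008, leaving $12; one more increment wipes it out. Increment 42 ends at excess 42 × $2,500 = $105,000, so the highest qualifying income is $46,800 + $105,000 = $151,800.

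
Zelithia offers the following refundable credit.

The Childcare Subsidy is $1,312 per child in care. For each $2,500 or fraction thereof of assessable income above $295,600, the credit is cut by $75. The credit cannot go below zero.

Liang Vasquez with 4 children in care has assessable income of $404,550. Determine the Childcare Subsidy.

$1,948

Childcare Subsidy: base = 4 × $1,312 = $5,248. income exceeds $295,600 by $108,950, which is 44 full-or-partial $2,500 increments; reduction = 44 × $75 = $3,300, leaving $1,948.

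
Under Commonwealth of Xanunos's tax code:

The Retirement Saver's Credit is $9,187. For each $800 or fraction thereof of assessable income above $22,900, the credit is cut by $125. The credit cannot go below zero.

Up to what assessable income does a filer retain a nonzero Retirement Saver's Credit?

$81,300

After 73 increments the reduction is 73 × $125 = $9,125, leaving $62; one more increment wipes it out. Increment 73 ends at excess 73 × $800 = $58,400, so the highest qualifying income is $22,900 + $58,400 = $81,300.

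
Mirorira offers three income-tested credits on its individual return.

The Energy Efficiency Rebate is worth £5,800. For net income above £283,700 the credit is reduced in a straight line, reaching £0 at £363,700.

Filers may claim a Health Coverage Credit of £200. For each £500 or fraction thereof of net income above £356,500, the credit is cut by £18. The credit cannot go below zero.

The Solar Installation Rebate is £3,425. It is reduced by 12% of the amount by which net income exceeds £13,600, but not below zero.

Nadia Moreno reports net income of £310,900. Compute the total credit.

£4,028

Energy Efficiency Rebate: £310,900 is £27,200 into a £80,000 phase-out range, leaving 52,800/80,000 of the credit: £5,800 × 52,800/80,000 = £3,828.
Health Coverage Credit: £310,900 is at or below the £356,500 threshold, so the full £200 applies.
Solar Installation Rebate: 12% of the £297,300 excess over £13,600 is £35,676 ≥ base, so the credit is £0.
Total: £3,828 + £200 + £0 = £4,028.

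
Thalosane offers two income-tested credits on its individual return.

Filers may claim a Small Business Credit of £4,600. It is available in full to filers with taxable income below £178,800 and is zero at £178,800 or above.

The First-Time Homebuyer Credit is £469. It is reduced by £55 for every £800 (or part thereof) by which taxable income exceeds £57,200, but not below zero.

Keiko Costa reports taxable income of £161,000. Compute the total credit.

Small Business Credit: £161,000 is below the £178,800 cutoff, so the full £4,600 applies.
First-Time Homebuyer Credit: income exceeds £57,200 by £103,800 → 130 increments × £55 = £7,150 ≥ base, so the credit is £0.
Total: £4,600 + £0 = £4,600.

£4,600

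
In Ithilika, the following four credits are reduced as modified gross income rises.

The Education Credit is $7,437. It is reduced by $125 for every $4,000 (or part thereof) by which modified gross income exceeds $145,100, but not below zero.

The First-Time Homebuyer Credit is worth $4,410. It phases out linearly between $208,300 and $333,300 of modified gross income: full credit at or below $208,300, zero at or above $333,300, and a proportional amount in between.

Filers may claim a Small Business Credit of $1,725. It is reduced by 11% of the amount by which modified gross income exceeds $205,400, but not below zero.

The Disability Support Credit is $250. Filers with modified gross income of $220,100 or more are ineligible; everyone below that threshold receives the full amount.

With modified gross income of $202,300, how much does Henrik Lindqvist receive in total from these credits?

$11,947

Education Credit: income exceeds $145,100 by $57,200, which is 15 full-or-partial $4,000 increments; reduction = 15 × $125 = $1,875, leaving $5,562.
First-Time Homebuyer Credit: $202,300 is at or below the $208,300 threshold, so the full $4,410 applies.
Small Business Credit: $202,300 is at or below the $205,400 threshold, so the full $1,725 applies.
Disability Support Credit: $202,300 is below the $220,100 cutoff, so the full $250 applies.
Total: $5,562 + $4,410 + $1,725 + $250 = $11,947.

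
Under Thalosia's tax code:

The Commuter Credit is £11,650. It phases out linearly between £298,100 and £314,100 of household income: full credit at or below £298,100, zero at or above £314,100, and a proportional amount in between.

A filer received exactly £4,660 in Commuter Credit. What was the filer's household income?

£307,700

£4,660 is 4,660/11,650 of the full £11,650, so 6,990/11,650 of the £16,000 range has been used: income = £298,100 + £16,000 × 6,990/11,650 = £307,700.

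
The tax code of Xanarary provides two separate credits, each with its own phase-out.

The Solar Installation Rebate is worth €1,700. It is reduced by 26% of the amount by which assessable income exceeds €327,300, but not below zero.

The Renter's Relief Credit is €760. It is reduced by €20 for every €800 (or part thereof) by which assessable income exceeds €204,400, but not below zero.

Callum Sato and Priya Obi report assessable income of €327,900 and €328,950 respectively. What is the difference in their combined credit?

€273

Callum (€327,900): Solar Installation Rebate: 26% of the €600 excess over €327,300 is €156; credit = €1,700 − €156 = €1,544. Renter's Relief Credit: income exceeds €204,400 by €123,500 → 155 increments × €20 = €3,100 ≥ base, so the credit is €0. total €1,544 + €0 = €1,544
Priya (€328,950): Solar Installation Rebate: 26% of the €1,650 excess over €327,300 is €429; credit = €1,700 − €429 = €1,271. Renter's Relief Credit: income exceeds €204,400 by €124,550 → 156 increments × €20 = €3,120 ≥ base, so the credit is €0. total €1,271 + €0 = €1,271
Difference: |€1,544 − €1,271| = €273.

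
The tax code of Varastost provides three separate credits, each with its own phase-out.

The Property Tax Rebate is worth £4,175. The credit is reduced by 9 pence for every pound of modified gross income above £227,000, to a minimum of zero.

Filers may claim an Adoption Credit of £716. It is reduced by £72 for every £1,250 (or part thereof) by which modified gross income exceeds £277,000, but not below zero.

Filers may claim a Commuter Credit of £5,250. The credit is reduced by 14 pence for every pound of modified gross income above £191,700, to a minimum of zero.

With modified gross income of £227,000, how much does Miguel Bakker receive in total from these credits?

Property Tax Rebate: £227,000 is at or below the £227,000 threshold, so the full £4,175 applies.
Adoption Credit: £227,000 is at or below the £277,000 threshold, so the full £716 applies.
Commuter Credit: 14% of the £35,300 excess over £191,700 is £4,942; credit = £5,250 − £4,942 = £308.
Total: £4,175 + £716 + £308 = £5,199.

£5,199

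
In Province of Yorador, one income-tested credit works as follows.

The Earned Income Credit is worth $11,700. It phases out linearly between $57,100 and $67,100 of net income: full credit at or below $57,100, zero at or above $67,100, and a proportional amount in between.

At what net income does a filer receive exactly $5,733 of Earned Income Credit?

$62,200

$5,733 is 5,733/11,700 of the full $11,700, so 5,967/11,700 of the $10,000 range has been used: income = $57,100 + $10,000 × 5,967/11,700 = $62,200.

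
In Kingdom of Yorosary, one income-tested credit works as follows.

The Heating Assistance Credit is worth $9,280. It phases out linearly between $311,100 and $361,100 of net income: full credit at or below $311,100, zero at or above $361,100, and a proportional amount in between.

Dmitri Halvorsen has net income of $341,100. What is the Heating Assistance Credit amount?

$3,712

Heating Assistance Credit: $341,100 is $30,000 into a $50,000 phase-out range, leaving 20,000/50,000 of the credit: $9,280 × 20,000/50,000 = $3,712.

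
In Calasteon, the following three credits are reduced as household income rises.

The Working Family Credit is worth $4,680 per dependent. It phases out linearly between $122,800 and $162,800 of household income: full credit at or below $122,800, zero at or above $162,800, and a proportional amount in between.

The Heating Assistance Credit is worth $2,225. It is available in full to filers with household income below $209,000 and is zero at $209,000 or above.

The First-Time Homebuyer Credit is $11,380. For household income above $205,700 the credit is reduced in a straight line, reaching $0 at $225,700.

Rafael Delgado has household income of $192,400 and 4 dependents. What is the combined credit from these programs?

$13,605

Working Family Credit: base = 4 × $4,680 = $18,720. $192,400 is at or above $162,800, so the credit is $0.
Heating Assistance Credit: $192,400 is below the $209,000 cutoff, so the full $2,225 applies.
First-Time Homebuyer Credit: $192,400 is at or below the $205,700 threshold, so the full $11,380 applies.
Total: $0 + $2,225 + $11,380 = $13,605.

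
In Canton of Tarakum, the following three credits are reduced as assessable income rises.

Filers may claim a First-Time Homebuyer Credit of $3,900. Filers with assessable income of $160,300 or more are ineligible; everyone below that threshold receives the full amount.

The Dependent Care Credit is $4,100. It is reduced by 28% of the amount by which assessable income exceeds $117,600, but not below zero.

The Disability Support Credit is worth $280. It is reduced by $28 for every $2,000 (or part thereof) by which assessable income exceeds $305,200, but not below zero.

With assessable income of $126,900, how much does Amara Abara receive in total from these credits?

$5,676

First-Time Homebuyer Credit: $126,900 is below the $160,300 cutoff, so the full $3,900 applies.
Dependent Care Credit: 28% of the $9,300 excess over $117,600 is $2,604; credit = $4,100 − $2,604 = $1,496.
Disability Support Credit: $126,900 is at or below the $305,200 threshold, so the full $280 applies.
Total: $3,900 + $1,496 + $280 = $5,676.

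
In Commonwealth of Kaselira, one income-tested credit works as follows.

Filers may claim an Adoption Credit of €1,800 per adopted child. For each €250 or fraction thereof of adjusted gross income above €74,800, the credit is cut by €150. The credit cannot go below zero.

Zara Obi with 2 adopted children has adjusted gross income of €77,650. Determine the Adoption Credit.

Adoption Credit: base = 2 × €1,800 = €3,600. income exceeds €74,800 by €2,850, which is 12 full-or-partial €250 increments; reduction = 12 × €150 = €1,800, leaving €1,800.

€1,800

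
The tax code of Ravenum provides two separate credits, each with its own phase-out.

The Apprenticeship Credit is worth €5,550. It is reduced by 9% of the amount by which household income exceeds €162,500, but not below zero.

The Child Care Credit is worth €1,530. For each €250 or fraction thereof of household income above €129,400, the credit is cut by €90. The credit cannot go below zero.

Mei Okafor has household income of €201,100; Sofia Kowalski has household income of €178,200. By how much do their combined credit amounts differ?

Mei (€201,100): Apprenticeship Credit: 9% of the €38,600 excess over €162,500 is €3,474; credit = €5,550 − €3,474 = €2,076. Child Care Credit: income exceeds €129,400 by €71,700 → 287 increments × €90 = €25,830 ≥ base, so the credit is €0. total €2,076 + €0 = €2,076
Sofia (€178,200): Apprenticeship Credit: 9% of the €15,700 excess over €162,500 is €1,413; credit = €5,550 − €1,413 = €4,137. Child Care Credit: income exceeds €129,400 by €48,800 → 196 increments × €90 = €17,640 ≥ base, so the credit is €0. total €4,137 + €0 = €4,137
Difference: |€2,076 − €4,137| = €2,061.

€2,061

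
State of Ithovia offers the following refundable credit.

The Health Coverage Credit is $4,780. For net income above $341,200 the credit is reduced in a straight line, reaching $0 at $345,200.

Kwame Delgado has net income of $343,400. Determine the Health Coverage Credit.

Health Coverage Credit: $343,400 is $2,200 into a $4,000 phase-out range, leaving 1,800/4,000 of the credit: $4,780 × 1,800/4,000 = $2,151.

$2,151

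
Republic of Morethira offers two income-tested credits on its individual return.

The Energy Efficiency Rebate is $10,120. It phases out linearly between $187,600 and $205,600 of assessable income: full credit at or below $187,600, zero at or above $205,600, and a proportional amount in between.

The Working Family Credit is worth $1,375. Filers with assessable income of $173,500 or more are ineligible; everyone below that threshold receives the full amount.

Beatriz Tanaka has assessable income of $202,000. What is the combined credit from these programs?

$2,024

Energy Efficiency Rebate: $202,000 is $14,400 into a $18,000 phase-out range, leaving 3,600/18,000 of the credit: $10,120 × 3,600/18,000 = $2,024.
Working Family Credit: $202,000 meets or exceeds the $173,500 cutoff, so the credit is $0.
Total: $2,024 + $0 = $2,024.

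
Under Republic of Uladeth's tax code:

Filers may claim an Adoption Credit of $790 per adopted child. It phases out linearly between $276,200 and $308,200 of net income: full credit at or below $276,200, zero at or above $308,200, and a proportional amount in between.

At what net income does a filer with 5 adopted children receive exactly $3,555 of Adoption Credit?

Full credit = 5 × $790 = $3,950.
$3,555 is 3,555/3,950 of the full $3,950, so 395/3,950 of the $32,000 range has been used: income = $276,200 + $32,000 × 395/3,950 = $279,400.

$279,400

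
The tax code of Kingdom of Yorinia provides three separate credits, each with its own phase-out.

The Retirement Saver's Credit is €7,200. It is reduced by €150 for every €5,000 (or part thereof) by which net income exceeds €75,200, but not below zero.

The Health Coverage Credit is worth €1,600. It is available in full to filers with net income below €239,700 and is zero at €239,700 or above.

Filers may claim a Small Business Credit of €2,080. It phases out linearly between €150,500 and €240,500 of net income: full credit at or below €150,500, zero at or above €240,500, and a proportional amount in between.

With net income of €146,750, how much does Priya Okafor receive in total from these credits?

€8,630

Retirement Saver's Credit: income exceeds €75,200 by €71,550, which is 15 full-or-partial €5,000 increments; reduction = 15 × €150 = €2,250, leaving €4,950.
Health Coverage Credit: €146,750 is below the €239,700 cutoff, so the full €1,600 applies.
Small Business Credit: €146,750 is at or below the €150,500 threshold, so the full €2,080 applies.
Total: €4,950 + €1,600 + €2,080 = €8,630.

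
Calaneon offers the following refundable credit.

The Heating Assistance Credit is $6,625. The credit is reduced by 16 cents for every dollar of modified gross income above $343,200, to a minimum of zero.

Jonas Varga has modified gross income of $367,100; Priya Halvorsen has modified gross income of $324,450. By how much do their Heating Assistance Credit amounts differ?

Jonas ($367,100): Heating Assistance Credit: 16% of the $23,900 excess over $343,200 is $3,824; credit = $6,625 − $3,824 = $2,801.
Priya ($324,450): Heating Assistance Credit: $324,450 is at or below the $343,200 threshold, so the full $6,625 applies.
Difference: |$2,801 − $6,625| = $3,824.

$3,824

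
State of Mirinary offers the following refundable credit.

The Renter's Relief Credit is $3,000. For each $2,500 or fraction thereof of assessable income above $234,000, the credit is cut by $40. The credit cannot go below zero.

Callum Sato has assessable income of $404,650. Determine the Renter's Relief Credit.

$240

Renter's Relief Credit: income exceeds $234,000 by $170,650, which is 69 full-or-partial $2,500 increments; reduction = 69 × $40 = $2,760, leaving $240.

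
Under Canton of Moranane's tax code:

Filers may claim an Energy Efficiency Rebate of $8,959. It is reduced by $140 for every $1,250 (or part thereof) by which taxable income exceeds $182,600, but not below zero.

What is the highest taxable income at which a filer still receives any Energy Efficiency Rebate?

After 63 increments the reduction is 63 × $140 = $8,820, leaving $139; one more increment wipes it out. Increment 63 ends at excess 63 × $1,250 = $78,750, so the highest qualifying income is $182,600 + $78,750 = $261,350.

$261,350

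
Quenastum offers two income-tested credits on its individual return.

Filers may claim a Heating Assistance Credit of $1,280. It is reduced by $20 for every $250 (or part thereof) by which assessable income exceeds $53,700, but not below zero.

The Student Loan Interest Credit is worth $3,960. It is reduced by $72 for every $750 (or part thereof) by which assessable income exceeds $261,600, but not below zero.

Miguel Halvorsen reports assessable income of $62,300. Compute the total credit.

Heating Assistance Credit: income exceeds $53,700 by $8,600, which is 35 full-or-partial $250 increments; reduction = 35 × $20 = $700, leaving $580.
Student Loan Interest Credit: $62,300 is at or below the $261,600 threshold, so the full $3,960 applies.
Total: $580 + $3,960 = $4,540.

$4,540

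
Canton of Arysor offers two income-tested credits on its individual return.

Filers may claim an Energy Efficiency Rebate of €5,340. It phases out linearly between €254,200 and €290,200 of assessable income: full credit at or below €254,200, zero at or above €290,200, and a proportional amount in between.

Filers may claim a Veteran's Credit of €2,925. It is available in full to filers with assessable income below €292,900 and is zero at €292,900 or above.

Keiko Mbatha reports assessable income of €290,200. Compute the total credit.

€2,925

Energy Efficiency Rebate: €290,200 is at or above €290,200, so the credit is €0.
Veteran's Credit: €290,200 is below the €292,900 cutoff, so the full €2,925 applies.
Total: €0 + €2,925 = €2,925.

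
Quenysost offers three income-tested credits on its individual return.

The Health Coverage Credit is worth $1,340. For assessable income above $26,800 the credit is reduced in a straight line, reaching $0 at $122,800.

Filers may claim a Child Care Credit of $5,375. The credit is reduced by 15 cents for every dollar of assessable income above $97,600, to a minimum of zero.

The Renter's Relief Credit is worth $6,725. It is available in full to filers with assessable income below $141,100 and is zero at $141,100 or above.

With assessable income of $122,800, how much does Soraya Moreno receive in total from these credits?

$8,320

Health Coverage Credit: $122,800 is at or above $122,800, so the credit is $0.
Child Care Credit: 15% of the $25,200 excess over $97,600 is $3,780; credit = $5,375 − $3,780 = $1,595.
Renter's Relief Credit: $122,800 is below the $141,100 cutoff, so the full $6,725 applies.
Total: $0 + $1,595 + $6,725 = $8,320.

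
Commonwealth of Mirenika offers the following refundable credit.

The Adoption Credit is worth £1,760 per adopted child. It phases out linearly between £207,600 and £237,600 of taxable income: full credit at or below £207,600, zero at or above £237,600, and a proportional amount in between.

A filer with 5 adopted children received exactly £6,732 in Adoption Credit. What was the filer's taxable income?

£214,650

Full credit = 5 × £1,760 = £8,800.
£6,732 is 6,732/8,800 of the full £8,800, so 2,068/8,800 of the £30,000 range has been used: income = £207,600 + £30,000 × 2,068/8,800 = £214,650.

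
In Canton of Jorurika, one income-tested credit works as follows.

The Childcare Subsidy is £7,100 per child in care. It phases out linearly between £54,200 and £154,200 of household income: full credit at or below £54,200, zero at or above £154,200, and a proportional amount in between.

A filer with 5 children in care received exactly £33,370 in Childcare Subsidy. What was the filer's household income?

£60,200

Full credit = 5 × £7,100 = £35,500.
£33,370 is 33,370/35,500 of the full £35,500, so 2,130/35,500 of the £100,000 range has been used: income = £54,200 + £100,000 × 2,130/35,500 = £60,200.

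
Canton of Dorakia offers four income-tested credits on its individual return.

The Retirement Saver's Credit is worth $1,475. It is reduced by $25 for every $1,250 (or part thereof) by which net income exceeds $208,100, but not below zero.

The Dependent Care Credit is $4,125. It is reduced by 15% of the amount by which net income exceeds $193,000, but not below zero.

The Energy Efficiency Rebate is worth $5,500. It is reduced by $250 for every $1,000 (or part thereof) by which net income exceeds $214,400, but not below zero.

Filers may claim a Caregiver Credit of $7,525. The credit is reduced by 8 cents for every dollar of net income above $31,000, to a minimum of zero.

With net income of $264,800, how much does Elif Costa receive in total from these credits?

$325

Retirement Saver's Credit: income exceeds $208,100 by $56,700, which is 46 full-or-partial $1,250 increments; reduction = 46 × $25 = $1,150, leaving $325.
Dependent Care Credit: 15% of the $71,800 excess over $193,000 is $10,770 ≥ base, so the credit is $0.
Energy Efficiency Rebate: income exceeds $214,400 by $50,400 → 51 increments × $250 = $12,750 ≥ base, so the credit is $0.
Caregiver Credit: 8% of the $233,800 excess over $31,000 is $18,704 ≥ base, so the credit is $0.
Total: $325 + $0 + $0 + $0 = $325.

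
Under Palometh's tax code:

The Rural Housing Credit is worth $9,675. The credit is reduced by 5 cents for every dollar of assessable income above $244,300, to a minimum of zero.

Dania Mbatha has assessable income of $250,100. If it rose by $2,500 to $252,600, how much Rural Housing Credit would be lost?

$125

At $250,100 — 5% of the $5,800 excess over $244,300 is $290; credit = $9,675 − $290 = $9,385.
At $252,600 — 5% of the $8,300 excess over $244,300 is $415; credit = $9,675 − $415 = $9,260.
Lost: $9,385 − $9,260 = $125.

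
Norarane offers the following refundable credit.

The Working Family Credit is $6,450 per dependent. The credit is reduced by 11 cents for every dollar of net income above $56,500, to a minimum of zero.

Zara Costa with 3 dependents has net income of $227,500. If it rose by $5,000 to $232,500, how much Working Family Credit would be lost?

At $227,500 — base = 3 × $6,450 = $19,350. 11% of the $171,000 excess over $56,500 is $18,810; credit = $19,350 − $18,810 = $540.
At $232,500 — base = 3 × $6,450 = $19,350. 11% of the $176,000 excess over $56,500 is $19,360 ≥ base, so the credit is $0.
Lost: $540 − $0 = $540.

$540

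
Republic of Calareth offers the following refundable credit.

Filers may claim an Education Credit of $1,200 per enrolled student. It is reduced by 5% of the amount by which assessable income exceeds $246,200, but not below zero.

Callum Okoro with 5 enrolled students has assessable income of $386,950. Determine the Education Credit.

$0

Education Credit: base = 5 × $1,200 = $6,000. 5% of the $140,750 excess over $246,200 is $7,037.50 ≥ base, so the credit is $0.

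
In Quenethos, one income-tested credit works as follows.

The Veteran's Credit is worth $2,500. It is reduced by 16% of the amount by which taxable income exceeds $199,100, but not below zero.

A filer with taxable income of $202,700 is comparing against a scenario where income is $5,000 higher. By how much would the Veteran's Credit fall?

$800

At $202,700 — 16% of the $3,600 excess over $199,100 is $576; credit = $2,500 − $576 = $1,924.
At $207,700 — 16% of the $8,600 excess over $199,100 is $1,376; credit = $2,500 − $1,376 = $1,124.
Lost: $1,924 − $1,124 = $800.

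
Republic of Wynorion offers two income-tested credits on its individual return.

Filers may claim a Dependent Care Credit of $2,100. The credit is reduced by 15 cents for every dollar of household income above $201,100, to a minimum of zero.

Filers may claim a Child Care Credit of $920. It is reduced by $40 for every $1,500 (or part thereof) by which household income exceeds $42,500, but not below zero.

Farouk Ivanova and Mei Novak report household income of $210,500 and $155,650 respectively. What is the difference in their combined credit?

$1,410

Farouk ($210,500): Dependent Care Credit: 15% of the $9,400 excess over $201,100 is $1,410; credit = $2,100 − $1,410 = $690. Child Care Credit: income exceeds $42,500 by $168,000 → 112 increments × $40 = $4,480 ≥ base, so the credit is $0. total $690 + $0 = $690
Mei ($155,650): Dependent Care Credit: $155,650 is at or below the $201,100 threshold, so the full $2,100 applies. Child Care Credit: income exceeds $42,500 by $113,150 → 76 increments × $40 = $3,040 ≥ base, so the credit is $0. total $2,100 + $0 = $2,100
Difference: |$690 − $2,100| = $1,410.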